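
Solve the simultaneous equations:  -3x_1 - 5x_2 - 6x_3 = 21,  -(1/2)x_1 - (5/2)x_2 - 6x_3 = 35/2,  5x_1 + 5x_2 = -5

no solution

Row-reduce:
R1 ← R1 / (-3).
R2 ← R2 + 1/2·R1.
R3 ← R3 − 5·R1.
R2 ← R2 / (-5/3).
R1 ← R1 − 5/3·R2.
R3 ← R3 + 10/3·R2.
Row 3 reduces to 0 = 2, a contradiction. The system is inconsistent.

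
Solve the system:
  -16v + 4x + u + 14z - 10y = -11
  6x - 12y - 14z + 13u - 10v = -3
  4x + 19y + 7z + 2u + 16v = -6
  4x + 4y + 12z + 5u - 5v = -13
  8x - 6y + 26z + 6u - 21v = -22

no solution

Row-reduce:
R1 ← R1 / (4).
R2 ← R2 − 6·R1.
R3 ← R3 − 4·R1.
R4 ← R4 − 4·R1.
R5 ← R5 − 8·R1.
R2 ← R2 / (3).
R1 ← R1 + 5/2·R2.
R3 ← R3 − 29·R2.
R4 ← R4 − 14·R2.
R5 ← R5 − 14·R2.
R3 ← R3 / (994/3).
R1 ← R1 + 77/3·R3.
R2 ← R2 + 35/3·R3.
R4 ← R4 − 484/3·R3.
R5 ← R5 − 484/3·R3.
R4 ← R4 / (1976/497).
R1 ← R1 − 369/284·R4.
R2 ← R2 + 13/284·R4.
R3 ← R3 + 661/1988·R4.
R5 ← R5 − 1976/497·R4.
Row 5 reduces to 0 = 2, a contradiction. The system is inconsistent.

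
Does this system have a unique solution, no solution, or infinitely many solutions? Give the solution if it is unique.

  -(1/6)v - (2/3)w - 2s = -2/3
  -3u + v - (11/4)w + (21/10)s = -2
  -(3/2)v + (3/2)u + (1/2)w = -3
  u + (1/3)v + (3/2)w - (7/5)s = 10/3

infinitely many solutions

Row-reduce:
Swap R1 and R2.
R1 ← R1 / (-3).
R3 ← R3 − 3/2·R1.
R4 ← R4 − 1·R1.
R2 ← R2 / (-1/6).
R1 ← R1 + 1/3·R2.
R3 ← R3 + 1·R2.
R4 ← R4 − 2/3·R2.
R3 ← R3 / (25/8).
R1 ← R1 − 9/4·R3.
R2 ← R2 − 4·R3.
R4 ← R4 + 25/12·R3.
Rank is 3 with 4 unknowns, leaving s free.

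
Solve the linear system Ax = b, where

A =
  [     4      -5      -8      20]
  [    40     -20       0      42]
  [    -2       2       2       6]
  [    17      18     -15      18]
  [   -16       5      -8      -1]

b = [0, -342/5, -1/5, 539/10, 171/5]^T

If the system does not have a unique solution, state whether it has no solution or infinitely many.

x_1 = -1/2, x_2 = 2, x_3 = -2, x_4 = -1/5

Row-reduce the augmented matrix:
R1 ← R1 / (4).
R2 ← R2 − 40·R1.
R3 ← R3 + 2·R1.
R4 ← R4 − 17·R1.
R5 ← R5 + 16·R1.
R2 ← R2 / (30).
R1 ← R1 + 5/4·R2.
R3 ← R3 + 1/2·R2.
R4 ← R4 − 157/4·R2.
R5 ← R5 + 15·R2.
R3 ← R3 / (-2/3).
R1 ← R1 − 4/3·R3.
R2 ← R2 − 8/3·R3.
R4 ← R4 + 257/3·R3.
R4 ← R4 / (-15779/10).
R1 ← R1 − 503/20·R4.
R2 ← R2 − 241/5·R4.
R3 ← R3 + 401/20·R4.
R5 reduces to 0 = 0, so the extra equation is consistent.
Reading off the reduced rows gives x_1 = -1/2, x_2 = 2, x_3 = -2, x_4 = -1/5.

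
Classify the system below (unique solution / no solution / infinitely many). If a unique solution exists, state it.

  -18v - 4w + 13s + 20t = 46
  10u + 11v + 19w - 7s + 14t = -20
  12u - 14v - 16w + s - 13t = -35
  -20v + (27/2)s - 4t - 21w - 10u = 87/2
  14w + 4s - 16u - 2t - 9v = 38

no solution

Row-reduce:
Swap R1 and R2.
R1 ← R1 / (10).
R3 ← R3 − 12·R1.
R4 ← R4 + 10·R1.
R5 ← R5 + 16·R1.
R2 ← R2 / (-18).
R1 ← R1 − 11/10·R2.
R3 ← R3 + 136/5·R2.
R4 ← R4 + 9·R2.
R5 ← R5 − 43/5·R2.
R3 ← R3 / (-1474/45).
R1 ← R1 − 149/90·R3.
R2 ← R2 − 2/9·R3.
R5 ← R5 − 1912/45·R3.
Swap R4 and R5.
R4 ← R4 / (-21045/1474).
R1 ← R1 + 312/737·R4.
R2 ← R2 + 1167/1474·R4.
R3 ← R3 − 461/1474·R4.
Row 5 reduces to 0 = 1/2, a contradiction. The system is inconsistent.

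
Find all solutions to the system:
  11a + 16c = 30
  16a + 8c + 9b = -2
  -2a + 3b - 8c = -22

no solution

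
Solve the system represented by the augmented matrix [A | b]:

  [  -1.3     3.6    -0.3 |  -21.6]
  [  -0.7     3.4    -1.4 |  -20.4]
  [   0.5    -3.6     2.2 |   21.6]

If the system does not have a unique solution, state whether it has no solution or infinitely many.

x_1 = 0, x_2 = -6, x_3 = 0

Row-reduce the augmented matrix:
R1 ← R1 / (-13/10).
R2 ← R2 + 7/10·R1.
R3 ← R3 − 1/2·R1.
R2 ← R2 / (19/13).
R1 ← R1 + 36/13·R2.
R3 ← R3 + 144/65·R2.
R3 ← R3 / (197/950).
R1 ← R1 + 201/95·R3.
R2 ← R2 + 161/190·R3.
Reading off the reduced rows gives x_1 = 0, x_2 = -6, x_3 = 0.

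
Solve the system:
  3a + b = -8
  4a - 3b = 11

Row-reduce the augmented matrix:
R1 ← R1 / (3).
R2 ← R2 − 4·R1.
R2 ← R2 / (-13/3).
R1 ← R1 − 1/3·R2.
Reading off the reduced rows gives a = -1, b = -5.

a = -1, b = -5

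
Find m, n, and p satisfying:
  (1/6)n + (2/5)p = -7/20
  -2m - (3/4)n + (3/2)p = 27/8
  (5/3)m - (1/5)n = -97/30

m = -2, n = -1/2, p = -2/3

Row-reduce the augmented matrix:
Swap R1 and R2.
R1 ← R1 / (-2).
R3 ← R3 − 5/3·R1.
R2 ← R2 / (1/6).
R1 ← R1 − 3/8·R2.
R3 ← R3 + 33/40·R2.
R3 ← R3 / (323/100).
R1 ← R1 + 33/20·R3.
R2 ← R2 − 12/5·R3.
Reading off the reduced rows gives m = -2, n = -1/2, p = -2/3.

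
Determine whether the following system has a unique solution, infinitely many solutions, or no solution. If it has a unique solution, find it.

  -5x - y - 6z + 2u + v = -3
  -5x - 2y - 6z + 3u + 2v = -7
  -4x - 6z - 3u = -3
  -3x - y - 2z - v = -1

infinitely many solutions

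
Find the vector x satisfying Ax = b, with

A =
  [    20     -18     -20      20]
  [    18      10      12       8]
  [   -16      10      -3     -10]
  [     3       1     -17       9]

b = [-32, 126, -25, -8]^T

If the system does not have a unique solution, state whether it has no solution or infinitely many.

Row-reduce the augmented matrix:
R1 ← R1 / (20).
R2 ← R2 − 18·R1.
R3 ← R3 + 16·R1.
R4 ← R4 − 3·R1.
R2 ← R2 / (131/5).
R1 ← R1 + 9/10·R2.
R3 ← R3 + 22/5·R2.
R4 ← R4 − 37/10·R2.
R3 ← R3 / (-1829/131).
R1 ← R1 − 4/131·R3.
R2 ← R2 − 150/131·R3.
R4 ← R4 + 2389/131·R3.
R4 ← R4 / (3235/1829).
R1 ← R1 − 1218/1829·R4.
R2 ← R2 + 50/1829·R4.
R3 ← R3 + 566/1829·R4.
Reading off the reduced rows gives x_1 = 1, x_2 = 4, x_3 = 3, x_4 = 4.

x_1 = 1, x_2 = 4, x_3 = 3, x_4 = 4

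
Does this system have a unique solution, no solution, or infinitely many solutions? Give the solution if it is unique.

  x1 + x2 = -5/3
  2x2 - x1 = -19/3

x1 = 1, x2 = -8/3

From equation 1: x1 = -5/3 − x2.
Substitute into equation 2 and solve: x2 = -8/3.
Then x1 = 1.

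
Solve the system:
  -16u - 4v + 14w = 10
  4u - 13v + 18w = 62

Row-reduce:
R1 ← R1 / (-16).
R2 ← R2 − 4·R1.
R2 ← R2 / (-14).
R1 ← R1 − 1/4·R2.
Rank is 2 with 3 unknowns, leaving w free.

infinitely many solutions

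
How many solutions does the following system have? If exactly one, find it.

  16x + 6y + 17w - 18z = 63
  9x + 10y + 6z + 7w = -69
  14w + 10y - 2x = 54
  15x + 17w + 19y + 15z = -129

Row-reduce the augmented matrix:
R1 ← R1 / (16).
R2 ← R2 − 9·R1.
R3 ← R3 + 2·R1.
R4 ← R4 − 15·R1.
R2 ← R2 / (53/8).
R1 ← R1 − 3/8·R2.
R3 ← R3 − 43/4·R2.
R4 ← R4 − 107/8·R2.
R3 ← R3 / (-1506/53).
R1 ← R1 + 108/53·R3.
R2 ← R2 − 129/53·R3.
R4 ← R4 + 36/53·R3.
R4 ← R4 / (2887/502).
R1 ← R1 + 62/251·R4.
R2 ← R2 − 339/251·R4.
R3 ← R3 + 1075/1506·R4.
Reading off the reduced rows gives x = -6, y = 0, z = -6, w = 3.

x = -6, y = 0, z = -6, w = 3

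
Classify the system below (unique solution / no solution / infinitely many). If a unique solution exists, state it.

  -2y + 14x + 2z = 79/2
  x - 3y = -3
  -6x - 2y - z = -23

Row-reduce:
R1 ← R1 / (14).
R2 ← R2 − 1·R1.
R3 ← R3 + 6·R1.
R2 ← R2 / (-20/7).
R1 ← R1 + 1/7·R2.
R3 ← R3 + 20/7·R2.
Row 3 reduces to 0 = -1/4, a contradiction. The system is inconsistent.

no solution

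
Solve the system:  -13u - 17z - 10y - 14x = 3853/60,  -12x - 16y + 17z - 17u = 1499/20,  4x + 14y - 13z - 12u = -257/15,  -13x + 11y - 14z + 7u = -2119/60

Row-reduce the augmented matrix:
R1 ← R1 / (-14).
R2 ← R2 + 12·R1.
R3 ← R3 − 4·R1.
R4 ← R4 + 13·R1.
R2 ← R2 / (-52/7).
R1 ← R1 − 5/7·R2.
R3 ← R3 − 78/7·R2.
R4 ← R4 − 142/7·R2.
R3 ← R3 / (59/2).
R1 ← R1 − 17/4·R3.
R2 ← R2 + 17/4·R3.
R4 ← R4 − 88·R3.
R4 ← R4 / (58416/767).
R1 ← R1 − 5975/1534·R4.
R2 ← R2 + 4205/1534·R4.
R3 ← R3 + 49/59·R4.
Reading off the reduced rows gives x = -1/3, y = -3, z = -2/5, u = -7/4.

x = -1/3, y = -3, z = -2/5, u = -7/4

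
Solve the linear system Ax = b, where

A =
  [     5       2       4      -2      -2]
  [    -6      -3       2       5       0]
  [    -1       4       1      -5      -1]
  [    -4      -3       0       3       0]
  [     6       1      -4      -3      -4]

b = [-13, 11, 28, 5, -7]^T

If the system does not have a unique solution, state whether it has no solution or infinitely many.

Row-reduce the augmented matrix:
R1 ← R1 / (5).
R2 ← R2 + 6·R1.
R3 ← R3 + 1·R1.
R4 ← R4 + 4·R1.
R5 ← R5 − 6·R1.
R2 ← R2 / (-3/5).
R1 ← R1 − 2/5·R2.
R3 ← R3 − 22/5·R2.
R4 ← R4 + 7/5·R2.
R5 ← R5 + 7/5·R2.
R3 ← R3 / (155/3).
R1 ← R1 − 16/3·R3.
R2 ← R2 + 34/3·R3.
R4 ← R4 + 38/3·R3.
R5 ← R5 + 74/3·R3.
R4 ← R4 / (-204/155).
R1 ← R1 + 12/155·R4.
R2 ← R2 + 207/155·R4.
R3 ← R3 − 41/155·R4.
R5 ← R5 + 22/155·R4.
R5 ← R5 / (-5).
R2 ← R2 − 1/2·R5.
R3 ← R3 + 1/2·R5.
R4 ← R4 − 1/2·R5.
Reading off the reduced rows gives x_1 = -5, x_2 = 4, x_3 = -1, x_4 = -1, x_5 = -3.

x_1 = -5, x_2 = 4, x_3 = -1, x_4 = -1, x_5 = -3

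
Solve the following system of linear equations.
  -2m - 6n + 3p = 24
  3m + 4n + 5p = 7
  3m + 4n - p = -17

m = -3, n = -1, p = 4

Row-reduce the augmented matrix:
R1 ← R1 / (-2).
R2 ← R2 − 3·R1.
R3 ← R3 − 3·R1.
R2 ← R2 / (-5).
R1 ← R1 − 3·R2.
R3 ← R3 + 5·R2.
R3 ← R3 / (-6).
R1 ← R1 − 21/5·R3.
R2 ← R2 + 19/10·R3.
Reading off the reduced rows gives m = -3, n = -1, p = 4.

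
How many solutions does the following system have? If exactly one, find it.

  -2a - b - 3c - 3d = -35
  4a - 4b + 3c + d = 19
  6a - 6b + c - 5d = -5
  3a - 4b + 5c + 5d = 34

a = 5, b = 4, c = 4, d = 3

Row-reduce the augmented matrix:
R1 ← R1 / (-2).
R2 ← R2 − 4·R1.
R3 ← R3 − 6·R1.
R4 ← R4 − 3·R1.
R2 ← R2 / (-6).
R1 ← R1 − 1/2·R2.
R3 ← R3 + 9·R2.
R4 ← R4 + 11/2·R2.
R3 ← R3 / (-7/2).
R1 ← R1 − 5/4·R3.
R2 ← R2 − 1/2·R3.
R4 ← R4 − 13/4·R3.
R4 ← R4 / (-20/21).
R1 ← R1 + 26/21·R4.
R2 ← R2 + 2/21·R4.
R3 ← R3 − 13/7·R4.
Reading off the reduced rows gives a = 5, b = 4, c = 4, d = 3.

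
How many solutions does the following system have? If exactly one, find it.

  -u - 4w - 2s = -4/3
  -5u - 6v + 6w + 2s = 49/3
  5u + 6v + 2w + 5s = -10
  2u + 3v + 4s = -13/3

u = -4/3, v = -1, w = 1/2, s = 1/3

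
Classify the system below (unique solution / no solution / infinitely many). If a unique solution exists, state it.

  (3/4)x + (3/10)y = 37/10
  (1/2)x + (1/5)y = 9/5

no solution

Row-reduce:
R1 ← R1 / (3/4).
R2 ← R2 − 1/2·R1.
Row 2 reduces to 0 = -2/3, a contradiction. The system is inconsistent.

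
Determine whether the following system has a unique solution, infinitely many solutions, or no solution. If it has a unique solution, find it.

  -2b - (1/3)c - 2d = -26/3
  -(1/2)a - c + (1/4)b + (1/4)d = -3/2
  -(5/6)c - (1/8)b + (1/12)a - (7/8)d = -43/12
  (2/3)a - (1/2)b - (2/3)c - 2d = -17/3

infinitely many solutions

Row-reduce:
Swap R1 and R2.
R1 ← R1 / (-1/2).
R3 ← R3 − 1/12·R1.
R4 ← R4 − 2/3·R1.
R2 ← R2 / (-2).
R1 ← R1 + 1/2·R2.
R3 ← R3 + 1/12·R2.
R4 ← R4 + 1/6·R2.
R3 ← R3 / (-71/72).
R1 ← R1 − 25/12·R3.
R2 ← R2 − 1/6·R3.
R4 ← R4 + 71/36·R3.
Rank is 3 with 4 unknowns, leaving d free.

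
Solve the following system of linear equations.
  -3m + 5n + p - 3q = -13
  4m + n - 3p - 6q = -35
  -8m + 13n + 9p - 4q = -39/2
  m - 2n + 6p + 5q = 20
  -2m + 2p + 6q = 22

no solution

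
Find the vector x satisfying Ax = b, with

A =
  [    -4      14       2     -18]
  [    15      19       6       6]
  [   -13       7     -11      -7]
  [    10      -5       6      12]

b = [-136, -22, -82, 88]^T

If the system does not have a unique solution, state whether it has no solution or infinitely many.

x_1 = 2, x_2 = -4, x_3 = 0, x_4 = 4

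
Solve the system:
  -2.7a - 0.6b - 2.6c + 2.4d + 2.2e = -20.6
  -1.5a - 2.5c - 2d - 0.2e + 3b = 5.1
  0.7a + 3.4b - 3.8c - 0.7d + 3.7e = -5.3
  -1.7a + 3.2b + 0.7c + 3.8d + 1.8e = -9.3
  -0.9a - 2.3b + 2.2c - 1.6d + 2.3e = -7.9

Row-reduce the augmented matrix:
R1 ← R1 / (-27/10).
R2 ← R2 + 3/2·R1.
R3 ← R3 − 7/10·R1.
R4 ← R4 + 17/10·R1.
R5 ← R5 + 9/10·R1.
R2 ← R2 / (10/3).
R1 ← R1 − 2/9·R2.
R3 ← R3 − 146/45·R2.
R4 ← R4 − 161/45·R2.
R5 ← R5 + 21/10·R2.
R3 ← R3 / (-517/150).
R1 ← R1 − 31/30·R3.
R2 ← R2 + 19/60·R3.
R4 ← R4 − 347/100·R3.
R5 ← R5 − 1441/600·R3.
R4 ← R4 / (280879/31020).
R1 ← R1 − 877/3102·R4.
R2 ← R2 + 8009/6204·R4.
R3 ← R3 + 475/517·R4.
R5 ← R5 + 2587/1128·R4.
R5 ← R5 / (45955576/7021975).
R1 ← R1 − 1034952/1404395·R5.
R2 ← R2 − 199741/1404395·R5.
R3 ← R3 + 1216192/1404395·R5.
R4 ← R4 − 1184077/1404395·R5.
Reading off the reduced rows gives a = 2, b = 2, c = 1, d = -2, e = -3.

a = 2, b = 2, c = 1, d = -2, e = -3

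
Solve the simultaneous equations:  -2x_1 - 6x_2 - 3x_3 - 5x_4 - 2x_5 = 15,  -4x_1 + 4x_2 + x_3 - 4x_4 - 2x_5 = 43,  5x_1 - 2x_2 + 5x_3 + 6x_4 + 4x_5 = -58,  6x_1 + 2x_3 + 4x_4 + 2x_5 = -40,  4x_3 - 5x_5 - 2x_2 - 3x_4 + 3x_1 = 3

Row-reduce the augmented matrix:
R1 ← R1 / (-2).
R2 ← R2 + 4·R1.
R3 ← R3 − 5·R1.
R4 ← R4 − 6·R1.
R5 ← R5 − 3·R1.
R2 ← R2 / (16).
R1 ← R1 − 3·R2.
R3 ← R3 + 17·R2.
R4 ← R4 + 18·R2.
R5 ← R5 + 11·R2.
R3 ← R3 / (79/16).
R1 ← R1 − 3/16·R3.
R2 ← R2 − 7/16·R3.
R4 ← R4 − 7/8·R3.
R5 ← R5 − 69/16·R3.
R4 ← R4 / (-334/79).
R1 ← R1 − 109/79·R4.
R2 ← R2 − 61/158·R4.
R3 ← R3 + 2/79·R4.
R5 ← R5 + 495/79·R4.
R5 ← R5 / (-788/167).
R1 ← R1 + 9/167·R5.
R2 ← R2 + 51/334·R5.
R3 ← R3 − 40/167·R5.
R4 ← R4 − 77/167·R5.
Reading off the reduced rows gives x_1 = -3, x_2 = 3, x_3 = -1, x_4 = -4, x_5 = -2.

x_1 = -3, x_2 = 3, x_3 = -1, x_4 = -4, x_5 = -2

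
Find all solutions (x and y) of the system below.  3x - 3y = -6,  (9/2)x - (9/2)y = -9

infinitely many solutions

Row-reduce:
R1 ← R1 / (3).
R2 ← R2 − 9/2·R1.
Rank is 1 with 2 unknowns, leaving y free.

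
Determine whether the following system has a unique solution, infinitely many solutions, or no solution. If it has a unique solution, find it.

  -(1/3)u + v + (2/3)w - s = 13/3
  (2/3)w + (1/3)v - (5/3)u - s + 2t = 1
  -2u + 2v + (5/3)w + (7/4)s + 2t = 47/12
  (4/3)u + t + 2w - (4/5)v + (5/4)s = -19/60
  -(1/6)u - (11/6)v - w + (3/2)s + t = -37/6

no solution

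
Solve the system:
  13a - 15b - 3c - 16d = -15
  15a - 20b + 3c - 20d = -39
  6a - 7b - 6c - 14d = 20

Row-reduce:
R1 ← R1 / (13).
R2 ← R2 − 15·R1.
R3 ← R3 − 6·R1.
R2 ← R2 / (-35/13).
R1 ← R1 + 15/13·R2.
R3 ← R3 + 1/13·R2.
R3 ← R3 / (-24/5).
R1 ← R1 + 3·R3.
R2 ← R2 + 12/5·R3.
Rank is 3 with 4 unknowns, leaving d free.

infinitely many solutions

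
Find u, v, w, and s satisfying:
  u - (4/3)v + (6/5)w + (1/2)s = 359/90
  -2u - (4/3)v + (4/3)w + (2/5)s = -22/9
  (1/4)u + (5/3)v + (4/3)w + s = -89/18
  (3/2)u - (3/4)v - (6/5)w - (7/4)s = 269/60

u = 2, v = -8/3, w = -2, s = 5/3

Row-reduce the augmented matrix:
R2 ← R2 + 2·R1.
R3 ← R3 − 1/4·R1.
R4 ← R4 − 3/2·R1.
R2 ← R2 / (-4).
R1 ← R1 + 4/3·R2.
R3 ← R3 − 2·R2.
R4 ← R4 − 5/4·R2.
R3 ← R3 / (29/10).
R1 ← R1 + 2/45·R3.
R2 ← R2 + 14/15·R3.
R4 ← R4 + 11/6·R3.
R4 ← R4 / (-495/464).
R1 ← R1 − 5/87·R4.
R2 ← R2 − 91/580·R4.
R3 ← R3 − 63/116·R4.
Reading off the reduced rows gives u = 2, v = -8/3, w = -2, s = 5/3.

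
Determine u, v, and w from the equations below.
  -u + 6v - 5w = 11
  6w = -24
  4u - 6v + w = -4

Row-reduce the augmented matrix:
R1 ← R1 / (-1).
R3 ← R3 − 4·R1.
Swap R2 and R3.
R2 ← R2 / (18).
R1 ← R1 + 6·R2.
R3 ← R3 / (6).
R1 ← R1 + 4/3·R3.
R2 ← R2 + 19/18·R3.
Reading off the reduced rows gives u = -3, v = -2, w = -4.

u = -3, v = -2, w = -4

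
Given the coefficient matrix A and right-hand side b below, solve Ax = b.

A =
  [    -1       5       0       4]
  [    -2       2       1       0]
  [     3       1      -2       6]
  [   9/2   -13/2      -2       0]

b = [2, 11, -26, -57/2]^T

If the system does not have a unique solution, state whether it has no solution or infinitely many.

Row-reduce:
R1 ← R1 / (-1).
R2 ← R2 + 2·R1.
R3 ← R3 − 3·R1.
R4 ← R4 − 9/2·R1.
R2 ← R2 / (-8).
R1 ← R1 + 5·R2.
R3 ← R3 − 16·R2.
R4 ← R4 − 16·R2.
R3 ← R3 / (2).
R1 ← R1 − 1·R3.
R2 ← R2 − 1·R3.
R4 ← R4 − 2·R3.
Row 4 reduces to 0 = 1/2, a contradiction. The system is inconsistent.

no solution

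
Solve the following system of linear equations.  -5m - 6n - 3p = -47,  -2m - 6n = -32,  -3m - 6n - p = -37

Row-reduce:
R1 ← R1 / (-5).
R2 ← R2 + 2·R1.
R3 ← R3 + 3·R1.
R2 ← R2 / (-18/5).
R1 ← R1 − 6/5·R2.
R3 ← R3 + 12/5·R2.
Rank is 2 with 3 unknowns, leaving p free.

infinitely many solutions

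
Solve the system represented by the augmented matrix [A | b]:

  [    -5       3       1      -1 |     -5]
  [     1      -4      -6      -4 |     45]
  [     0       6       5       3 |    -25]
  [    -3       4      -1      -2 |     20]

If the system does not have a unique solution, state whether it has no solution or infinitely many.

x_1 = 3, x_2 = 3, x_3 = -5, x_4 = -6

Row-reduce the augmented matrix:
R1 ← R1 / (-5).
R2 ← R2 − 1·R1.
R4 ← R4 + 3·R1.
R2 ← R2 / (-17/5).
R1 ← R1 + 3/5·R2.
R3 ← R3 − 6·R2.
R4 ← R4 − 11/5·R2.
R3 ← R3 / (-89/17).
R1 ← R1 − 14/17·R3.
R2 ← R2 − 29/17·R3.
R4 ← R4 + 91/17·R3.
R4 ← R4 / (35/89).
R1 ← R1 − 22/89·R4.
R2 ← R2 + 18/89·R4.
R3 ← R3 − 75/89·R4.
Reading off the reduced rows gives x_1 = 3, x_2 = 3, x_3 = -5, x_4 = -6.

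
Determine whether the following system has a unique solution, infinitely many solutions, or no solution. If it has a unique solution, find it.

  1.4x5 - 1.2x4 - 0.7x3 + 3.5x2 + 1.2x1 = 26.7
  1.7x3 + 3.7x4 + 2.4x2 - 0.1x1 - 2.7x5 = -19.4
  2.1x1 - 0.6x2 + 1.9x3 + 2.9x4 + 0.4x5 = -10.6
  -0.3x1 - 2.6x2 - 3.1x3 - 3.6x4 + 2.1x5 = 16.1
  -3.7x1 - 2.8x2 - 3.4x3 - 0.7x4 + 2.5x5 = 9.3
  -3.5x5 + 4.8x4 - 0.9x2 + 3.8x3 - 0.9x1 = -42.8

Row-reduce the augmented matrix:
R1 ← R1 / (6/5).
R2 ← R2 + 1/10·R1.
R3 ← R3 − 21/10·R1.
R4 ← R4 + 3/10·R1.
R5 ← R5 + 37/10·R1.
R6 ← R6 + 9/10·R1.
R2 ← R2 / (323/120).
R1 ← R1 − 35/12·R2.
R3 ← R3 + 269/40·R2.
R4 ← R4 + 69/40·R2.
R5 ← R5 − 959/120·R2.
R6 ← R6 − 69/40·R2.
R3 ← R3 / (11671/1615).
R1 ← R1 + 763/323·R3.
R2 ← R2 − 197/323·R3.
R4 ← R4 + 718/323·R3.
R5 ← R5 + 33697/3230·R3.
R6 ← R6 − 718/323·R3.
R4 ← R4 / (63299/23342).
R1 ← R1 + 3810/11671·R4.
R2 ← R2 − 1825/11671·R4.
R3 ← R3 − 22601/11671·R4.
R5 ← R5 − 596867/116710·R4.
R6 ← R6 + 63299/23342·R4.
R5 ← R5 / (35730817/6329900).
R1 ← R1 − 122393/126598·R5.
R2 ← R2 + 17341/126598·R5.
R3 ← R3 − 78451/632990·R5.
R4 ← R4 + 212588/316495·R5.
R6 reduces to 0 = 0, so the extra equation is consistent.
Reading off the reduced rows gives x1 = 0, x2 = 4, x3 = -1, x4 = -3, x5 = 6.

x1 = 0, x2 = 4, x3 = -1, x4 = -3, x5 = 6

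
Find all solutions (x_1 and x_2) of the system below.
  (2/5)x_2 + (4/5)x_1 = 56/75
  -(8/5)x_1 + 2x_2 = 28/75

Row-reduce the augmented matrix:
R1 ← R1 / (4/5).
R2 ← R2 + 8/5·R1.
R2 ← R2 / (14/5).
R1 ← R1 − 1/2·R2.
Reading off the reduced rows gives x_1 = 3/5, x_2 = 2/3.

x_1 = 3/5, x_2 = 2/3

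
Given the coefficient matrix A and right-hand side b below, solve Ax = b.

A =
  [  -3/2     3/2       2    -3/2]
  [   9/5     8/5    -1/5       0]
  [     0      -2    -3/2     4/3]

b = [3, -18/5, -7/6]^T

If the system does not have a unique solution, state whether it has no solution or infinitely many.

infinitely many solutions

Row-reduce:
R1 ← R1 / (-3/2).
R2 ← R2 − 9/5·R1.
R2 ← R2 / (17/5).
R1 ← R1 + 1·R2.
R3 ← R3 + 2·R2.
R3 ← R3 / (-7/34).
R1 ← R1 + 35/51·R3.
R2 ← R2 − 11/17·R3.
Rank is 3 with 4 unknowns, leaving x_4 free.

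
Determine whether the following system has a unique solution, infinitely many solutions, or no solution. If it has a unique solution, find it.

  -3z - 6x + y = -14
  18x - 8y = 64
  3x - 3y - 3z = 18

infinitely many solutions

Row-reduce:
R1 ← R1 / (-6).
R2 ← R2 − 18·R1.
R3 ← R3 − 3·R1.
R2 ← R2 / (-5).
R1 ← R1 + 1/6·R2.
R3 ← R3 + 5/2·R2.
Rank is 2 with 3 unknowns, leaving z free.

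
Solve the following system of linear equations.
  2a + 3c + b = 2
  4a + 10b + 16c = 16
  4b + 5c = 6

infinitely many solutions

Row-reduce:
R1 ← R1 / (2).
R2 ← R2 − 4·R1.
R2 ← R2 / (8).
R1 ← R1 − 1/2·R2.
R3 ← R3 − 4·R2.
Rank is 2 with 3 unknowns, leaving c free.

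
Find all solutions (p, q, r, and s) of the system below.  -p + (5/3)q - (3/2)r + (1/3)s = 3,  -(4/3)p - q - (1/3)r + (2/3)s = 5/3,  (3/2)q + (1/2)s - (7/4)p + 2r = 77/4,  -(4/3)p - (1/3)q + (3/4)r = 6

Row-reduce the augmented matrix:
R1 ← R1 / (-1).
R2 ← R2 + 4/3·R1.
R3 ← R3 + 7/4·R1.
R4 ← R4 + 4/3·R1.
R2 ← R2 / (-29/9).
R1 ← R1 + 5/3·R2.
R3 ← R3 + 17/12·R2.
R4 ← R4 + 23/9·R2.
R3 ← R3 / (903/232).
R1 ← R1 − 37/58·R3.
R2 ← R2 + 15/29·R3.
R4 ← R4 − 497/348·R3.
R4 ← R4 / (-143/258).
R1 ← R1 + 18/43·R4.
R2 ← R2 + 4/43·R4.
R3 ← R3 + 2/43·R4.
Reading off the reduced rows gives p = -3, q = 3, r = 4, s = 3.

p = -3, q = 3, r = 4, s = 3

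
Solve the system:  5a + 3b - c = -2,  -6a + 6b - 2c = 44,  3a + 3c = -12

Row-reduce the augmented matrix:
R1 ← R1 / (5).
R2 ← R2 + 6·R1.
R3 ← R3 − 3·R1.
R2 ← R2 / (48/5).
R1 ← R1 − 3/5·R2.
R3 ← R3 + 9/5·R2.
R3 ← R3 / (3).
R2 ← R2 + 1/3·R3.
Reading off the reduced rows gives a = -3, b = 4, c = -1.

a = -3, b = 4, c = -1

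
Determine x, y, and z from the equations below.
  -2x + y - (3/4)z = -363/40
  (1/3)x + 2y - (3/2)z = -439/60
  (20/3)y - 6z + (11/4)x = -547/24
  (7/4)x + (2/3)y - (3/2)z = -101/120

x = 5/2, y = -11/5, z = 5/2

Row-reduce the augmented matrix:
R1 ← R1 / (-2).
R2 ← R2 − 1/3·R1.
R3 ← R3 − 11/4·R1.
R4 ← R4 − 7/4·R1.
R2 ← R2 / (13/6).
R1 ← R1 + 1/2·R2.
R3 ← R3 − 193/24·R2.
R4 ← R4 − 37/24·R2.
R3 ← R3 / (-1).
R2 ← R2 + 3/4·R3.
R4 ← R4 + 1·R3.
R4 reduces to 0 = 0, so the extra equation is consistent.
Reading off the reduced rows gives x = 5/2, y = -11/5, z = 5/2.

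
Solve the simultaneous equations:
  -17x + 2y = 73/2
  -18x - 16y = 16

x = -2, y = 5/4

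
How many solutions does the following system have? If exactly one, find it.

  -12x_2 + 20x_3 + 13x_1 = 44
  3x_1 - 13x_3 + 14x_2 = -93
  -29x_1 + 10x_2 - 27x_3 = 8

Row-reduce:
R1 ← R1 / (13).
R2 ← R2 − 3·R1.
R3 ← R3 + 29·R1.
R2 ← R2 / (218/13).
R1 ← R1 + 12/13·R2.
R3 ← R3 + 218/13·R2.
Row 3 reduces to 0 = 3, a contradiction. The system is inconsistent.

no solution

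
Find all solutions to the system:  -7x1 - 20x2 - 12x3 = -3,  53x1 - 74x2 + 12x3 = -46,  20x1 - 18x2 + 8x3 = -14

no solution

Row-reduce:
R1 ← R1 / (-7).
R2 ← R2 − 53·R1.
R3 ← R3 − 20·R1.
R2 ← R2 / (-1578/7).
R1 ← R1 − 20/7·R2.
R3 ← R3 + 526/7·R2.
Row 3 reduces to 0 = 1/3, a contradiction. The system is inconsistent.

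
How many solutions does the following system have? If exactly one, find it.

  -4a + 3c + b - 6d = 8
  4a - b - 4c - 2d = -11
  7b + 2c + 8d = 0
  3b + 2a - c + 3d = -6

no solution

Row-reduce:
R1 ← R1 / (-4).
R2 ← R2 − 4·R1.
R4 ← R4 − 2·R1.
Swap R2 and R3.
R2 ← R2 / (7).
R1 ← R1 + 1/4·R2.
R4 ← R4 − 7/2·R2.
R3 ← R3 / (-1).
R1 ← R1 + 19/28·R3.
R2 ← R2 − 2/7·R3.
R4 ← R4 + 1/2·R3.
Row 4 reduces to 0 = -1/2, a contradiction. The system is inconsistent.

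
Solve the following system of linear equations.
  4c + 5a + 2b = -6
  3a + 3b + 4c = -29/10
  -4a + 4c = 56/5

a = -9/5, b = -1/2, c = 1

Row-reduce the augmented matrix:
R1 ← R1 / (5).
R2 ← R2 − 3·R1.
R3 ← R3 + 4·R1.
R2 ← R2 / (9/5).
R1 ← R1 − 2/5·R2.
R3 ← R3 − 8/5·R2.
R3 ← R3 / (52/9).
R1 ← R1 − 4/9·R3.
R2 ← R2 − 8/9·R3.
Reading off the reduced rows gives a = -9/5, b = -1/2, c = 1.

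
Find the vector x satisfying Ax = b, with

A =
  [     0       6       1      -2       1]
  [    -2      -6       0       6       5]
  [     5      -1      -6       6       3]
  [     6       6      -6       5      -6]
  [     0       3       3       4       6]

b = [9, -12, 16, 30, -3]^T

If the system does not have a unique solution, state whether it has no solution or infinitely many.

x_1 = 0, x_2 = 2, x_3 = -3, x_4 = 0, x_5 = 0

Row-reduce the augmented matrix:
Swap R1 and R2.
R1 ← R1 / (-2).
R3 ← R3 − 5·R1.
R4 ← R4 − 6·R1.
R2 ← R2 / (6).
R1 ← R1 − 3·R2.
R3 ← R3 + 16·R2.
R4 ← R4 + 12·R2.
R5 ← R5 − 3·R2.
R3 ← R3 / (-10/3).
R1 ← R1 + 1/2·R3.
R2 ← R2 − 1/6·R3.
R4 ← R4 + 4·R3.
R5 ← R5 − 5/2·R3.
R4 ← R4 / (1/5).
R1 ← R1 + 87/20·R4.
R2 ← R2 − 9/20·R4.
R3 ← R3 + 47/10·R4.
R5 ← R5 − 67/4·R4.
R5 ← R5 / (7389/8).
R1 ← R1 + 1925/8·R5.
R2 ← R2 − 203/8·R5.
R3 ← R3 + 1037/4·R5.
R4 ← R4 + 54·R5.
Reading off the reduced rows gives x_1 = 0, x_2 = 2, x_3 = -3, x_4 = 0, x_5 = 0.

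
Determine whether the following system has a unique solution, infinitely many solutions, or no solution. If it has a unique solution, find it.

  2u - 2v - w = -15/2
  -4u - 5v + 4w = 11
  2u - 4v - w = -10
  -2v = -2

Row-reduce:
R1 ← R1 / (2).
R2 ← R2 + 4·R1.
R3 ← R3 − 2·R1.
R2 ← R2 / (-9).
R1 ← R1 + 1·R2.
R3 ← R3 + 2·R2.
R4 ← R4 + 2·R2.
R3 ← R3 / (-4/9).
R1 ← R1 + 13/18·R3.
R2 ← R2 + 2/9·R3.
R4 ← R4 + 4/9·R3.
Row 4 reduces to 0 = 1/2, a contradiction. The system is inconsistent.

no solution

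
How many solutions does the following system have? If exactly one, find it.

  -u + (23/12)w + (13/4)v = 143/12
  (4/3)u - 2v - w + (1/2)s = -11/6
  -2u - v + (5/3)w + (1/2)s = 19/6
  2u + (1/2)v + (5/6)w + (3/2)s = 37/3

no solution

Row-reduce:
R1 ← R1 / (-1).
R2 ← R2 − 4/3·R1.
R3 ← R3 + 2·R1.
R4 ← R4 − 2·R1.
R2 ← R2 / (7/3).
R1 ← R1 + 13/4·R2.
R3 ← R3 + 15/2·R2.
R4 ← R4 − 7·R2.
R3 ← R3 / (17/6).
R1 ← R1 − 1/4·R3.
R2 ← R2 − 2/3·R3.
Row 4 reduces to 0 = -6, a contradiction. The system is inconsistent.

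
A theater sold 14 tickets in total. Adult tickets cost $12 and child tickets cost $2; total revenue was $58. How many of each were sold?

adult tickets: 3, child tickets: 11

Let a = adult tickets, c = child tickets.
  a + c = 14
  12a + 2c = 58
From equation 1: a = 14 − c.
Substitute into equation 2 and solve: c = 11.
Then a = 3.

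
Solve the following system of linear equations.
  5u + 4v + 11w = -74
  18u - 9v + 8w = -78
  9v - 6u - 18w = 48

u = -5, v = -4, w = -3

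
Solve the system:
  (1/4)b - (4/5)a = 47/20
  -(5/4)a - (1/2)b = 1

a = -2, b = 3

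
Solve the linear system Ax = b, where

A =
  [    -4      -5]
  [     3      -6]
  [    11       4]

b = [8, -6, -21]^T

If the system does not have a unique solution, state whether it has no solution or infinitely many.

Row-reduce:
R1 ← R1 / (-4).
R2 ← R2 − 3·R1.
R3 ← R3 − 11·R1.
R2 ← R2 / (-39/4).
R1 ← R1 − 5/4·R2.
R3 ← R3 + 39/4·R2.
Row 3 reduces to 0 = 1, a contradiction. The system is inconsistent.

no solution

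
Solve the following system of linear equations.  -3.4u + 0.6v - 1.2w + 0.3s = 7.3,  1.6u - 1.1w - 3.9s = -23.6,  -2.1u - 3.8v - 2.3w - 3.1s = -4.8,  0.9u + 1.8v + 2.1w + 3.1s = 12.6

u = -4, v = -2, w = 5, s = 3

Row-reduce the augmented matrix:
R1 ← R1 / (-17/5).
R2 ← R2 − 8/5·R1.
R3 ← R3 + 21/10·R1.
R4 ← R4 − 9/10·R1.
R2 ← R2 / (24/85).
R1 ← R1 + 3/17·R2.
R3 ← R3 + 709/170·R2.
R4 ← R4 − 333/170·R2.
R3 ← R3 / (-12551/480).
R1 ← R1 + 11/16·R3.
R2 ← R2 + 283/48·R3.
R4 ← R4 − 2133/160·R3.
R4 ← R4 / (-9106/12551).
R1 ← R1 + 1017/1141·R4.
R2 ← R2 + 1327/25102·R4.
R3 ← R3 − 28227/12551·R4.
Reading off the reduced rows gives u = -4, v = -2, w = 5, s = 3.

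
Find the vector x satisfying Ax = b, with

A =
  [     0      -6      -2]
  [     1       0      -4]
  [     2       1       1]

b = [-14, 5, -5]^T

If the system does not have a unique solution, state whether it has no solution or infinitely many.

x_1 = -3, x_2 = 3, x_3 = -2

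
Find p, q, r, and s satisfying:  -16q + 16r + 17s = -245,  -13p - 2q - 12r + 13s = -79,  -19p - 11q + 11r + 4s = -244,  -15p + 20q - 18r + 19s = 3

Row-reduce the augmented matrix:
Swap R1 and R2.
R1 ← R1 / (-13).
R3 ← R3 + 19·R1.
R4 ← R4 + 15·R1.
R2 ← R2 / (-16).
R1 ← R1 − 2/13·R2.
R3 ← R3 + 105/13·R2.
R4 ← R4 − 290/13·R2.
R3 ← R3 / (266/13).
R1 ← R1 − 14/13·R3.
R2 ← R2 + 1·R3.
R4 ← R4 − 236/13·R3.
R4 ← R4 / (6467/133).
R1 ← R1 − 123/304·R4.
R2 ← R2 + 9427/4256·R4.
R3 ← R3 + 4905/4256·R4.
Reading off the reduced rows gives p = 6, q = 4, r = -6, s = -5.

p = 6, q = 4, r = -6, s = -5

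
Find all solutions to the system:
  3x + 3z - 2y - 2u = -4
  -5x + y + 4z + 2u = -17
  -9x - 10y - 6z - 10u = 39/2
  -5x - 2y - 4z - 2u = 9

no solution

Row-reduce:
R1 ← R1 / (3).
R2 ← R2 + 5·R1.
R3 ← R3 + 9·R1.
R4 ← R4 + 5·R1.
R2 ← R2 / (-7/3).
R1 ← R1 + 2/3·R2.
R3 ← R3 + 16·R2.
R4 ← R4 + 16/3·R2.
R3 ← R3 / (-411/7).
R1 ← R1 + 11/7·R3.
R2 ← R2 + 27/7·R3.
R4 ← R4 + 137/7·R3.
Row 4 reduces to 0 = -1/6, a contradiction. The system is inconsistent.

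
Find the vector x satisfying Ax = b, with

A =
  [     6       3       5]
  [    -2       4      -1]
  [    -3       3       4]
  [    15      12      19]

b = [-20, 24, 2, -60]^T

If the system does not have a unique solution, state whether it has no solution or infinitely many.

Row-reduce:
R1 ← R1 / (6).
R2 ← R2 + 2·R1.
R3 ← R3 + 3·R1.
R4 ← R4 − 15·R1.
R2 ← R2 / (5).
R1 ← R1 − 1/2·R2.
R3 ← R3 − 9/2·R2.
R4 ← R4 − 9/2·R2.
R3 ← R3 / (59/10).
R1 ← R1 − 23/30·R3.
R2 ← R2 − 2/15·R3.
R4 ← R4 − 59/10·R3.
Row 4 reduces to 0 = -2, a contradiction. The system is inconsistent.

no solution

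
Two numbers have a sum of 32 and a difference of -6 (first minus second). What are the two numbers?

first number: 13, second number: 19

Let x = first number, y = second number.
  x + y = 32
  x - y = -6
From equation 1: x = 32 − y.
Substitute into equation 2 and solve: y = 19.
Then x = 13.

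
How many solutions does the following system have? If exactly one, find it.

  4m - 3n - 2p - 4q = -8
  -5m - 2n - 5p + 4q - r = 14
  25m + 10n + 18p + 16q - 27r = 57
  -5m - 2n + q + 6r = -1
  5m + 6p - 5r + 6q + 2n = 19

Row-reduce:
R1 ← R1 / (4).
R2 ← R2 + 5·R1.
R3 ← R3 − 25·R1.
R4 ← R4 + 5·R1.
R5 ← R5 − 5·R1.
R2 ← R2 / (-23/4).
R1 ← R1 + 3/4·R2.
R3 ← R3 − 115/4·R2.
R4 ← R4 + 23/4·R2.
R5 ← R5 − 23/4·R2.
R3 ← R3 / (-7).
R1 ← R1 − 11/23·R3.
R2 ← R2 − 30/23·R3.
R4 ← R4 − 5·R3.
R5 ← R5 − 1·R3.
R4 ← R4 / (159/7).
R1 ← R1 − 256/161·R4.
R2 ← R2 − 1108/161·R4.
R3 ← R3 + 36/7·R4.
R5 ← R5 − 106/7·R4.
Row 5 reduces to 0 = 2/3, a contradiction. The system is inconsistent.

no solution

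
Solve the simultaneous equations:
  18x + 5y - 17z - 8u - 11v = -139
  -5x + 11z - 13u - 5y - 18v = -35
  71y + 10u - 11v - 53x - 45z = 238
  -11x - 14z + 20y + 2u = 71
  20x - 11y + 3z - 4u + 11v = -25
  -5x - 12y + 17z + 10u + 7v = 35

Row-reduce the augmented matrix:
R1 ← R1 / (18).
R2 ← R2 + 5·R1.
R3 ← R3 + 53·R1.
R4 ← R4 + 11·R1.
R5 ← R5 − 20·R1.
R6 ← R6 + 5·R1.
R2 ← R2 / (-65/18).
R1 ← R1 − 5/18·R2.
R3 ← R3 − 1543/18·R2.
R4 ← R4 − 415/18·R2.
R5 ← R5 + 149/9·R2.
R6 ← R6 + 191/18·R2.
R3 ← R3 / (3508/65).
R1 ← R1 + 6/13·R3.
R2 ← R2 + 113/65·R3.
R4 ← R4 − 204/13·R3.
R5 ← R5 + 448/65·R3.
R6 ← R6 + 401/65·R3.
R4 ← R4 / (7834/877).
R1 ← R1 + 8457/1754·R4.
R2 ← R2 + 27577/3508·R4.
R3 ← R3 + 24369/3508·R4.
R5 ← R5 − 23502/877·R4.
R6 ← R6 − 33859/3508·R4.
Swap R5 and R6.
R5 ← R5 / (-226017/15668).
R1 ← R1 − 17143/7834·R5.
R2 ← R2 − 48755/15668·R5.
R3 ← R3 − 46919/15668·R5.
R4 ← R4 − 7364/3917·R5.
R6 reduces to 0 = 0, so the extra equation is consistent.
Reading off the reduced rows gives x = -3, y = 5, z = 4, u = -3, v = 6.

x = -3, y = 5, z = 4, u = -3, v = 6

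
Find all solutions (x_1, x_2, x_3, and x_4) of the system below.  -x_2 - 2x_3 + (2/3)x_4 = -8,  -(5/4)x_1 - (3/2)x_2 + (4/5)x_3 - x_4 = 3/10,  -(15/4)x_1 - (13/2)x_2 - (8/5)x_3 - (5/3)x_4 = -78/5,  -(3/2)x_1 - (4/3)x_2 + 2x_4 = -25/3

Row-reduce:
Swap R1 and R2.
R1 ← R1 / (-5/4).
R3 ← R3 + 15/4·R1.
R4 ← R4 + 3/2·R1.
R2 ← R2 / (-1).
R1 ← R1 − 6/5·R2.
R3 ← R3 + 2·R2.
R4 ← R4 − 7/15·R2.
Swap R3 and R4.
R3 ← R3 / (-142/75).
R1 ← R1 + 76/25·R3.
R2 ← R2 − 2·R3.
Row 4 reduces to 0 = -1/2, a contradiction. The system is inconsistent.

no solution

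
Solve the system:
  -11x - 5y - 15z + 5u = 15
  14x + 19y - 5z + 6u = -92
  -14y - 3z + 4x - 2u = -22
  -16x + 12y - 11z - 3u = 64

Row-reduce the augmented matrix:
R1 ← R1 / (-11).
R2 ← R2 − 14·R1.
R3 ← R3 − 4·R1.
R4 ← R4 + 16·R1.
R2 ← R2 / (139/11).
R1 ← R1 − 5/11·R2.
R3 ← R3 + 174/11·R2.
R4 ← R4 − 212/11·R2.
R3 ← R3 / (-5367/139).
R1 ← R1 − 310/139·R3.
R2 ← R2 + 265/139·R3.
R4 ← R4 − 6611/139·R3.
R4 ← R4 / (-55223/5367).
R1 ← R1 + 85/5367·R4.
R2 ← R2 − 1198/5367·R4.
R3 ← R3 + 2126/5367·R4.
Reading off the reduced rows gives x = -5, y = 0, z = 2, u = -2.

x = -5, y = 0, z = 2, u = -2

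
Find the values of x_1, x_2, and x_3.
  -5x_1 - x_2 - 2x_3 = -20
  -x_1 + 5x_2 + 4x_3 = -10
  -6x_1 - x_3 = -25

x_1 = 4, x_2 = -2, x_3 = 1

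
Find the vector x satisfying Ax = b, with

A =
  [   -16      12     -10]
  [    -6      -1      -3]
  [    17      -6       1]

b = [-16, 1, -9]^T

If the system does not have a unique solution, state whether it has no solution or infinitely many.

x_1 = -1, x_2 = -1, x_3 = 2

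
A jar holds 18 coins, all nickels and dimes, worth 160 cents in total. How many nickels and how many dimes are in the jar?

Let n = nickels, d = dimes.
  n + d = 18
  5n + 10d = 160
Row-reduce the augmented matrix:
R2 ← R2 − 5·R1.
R2 ← R2 / (5).
R1 ← R1 − 1·R2.
Reading off the reduced rows gives n = 4, d = 14.

nickels: 4, dimes: 14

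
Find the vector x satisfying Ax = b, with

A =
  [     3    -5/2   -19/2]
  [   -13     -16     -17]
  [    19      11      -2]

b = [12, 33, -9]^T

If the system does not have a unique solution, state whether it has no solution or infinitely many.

infinitely many solutions

Row-reduce:
R1 ← R1 / (3).
R2 ← R2 + 13·R1.
R3 ← R3 − 19·R1.
R2 ← R2 / (-161/6).
R1 ← R1 + 5/6·R2.
R3 ← R3 − 161/6·R2.
Rank is 2 with 3 unknowns, leaving x_3 free.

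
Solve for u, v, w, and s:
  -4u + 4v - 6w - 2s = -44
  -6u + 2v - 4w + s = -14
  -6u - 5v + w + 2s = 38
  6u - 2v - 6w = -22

Row-reduce the augmented matrix:
R1 ← R1 / (-4).
R2 ← R2 + 6·R1.
R3 ← R3 + 6·R1.
R4 ← R4 − 6·R1.
R2 ← R2 / (-4).
R1 ← R1 + 1·R2.
R3 ← R3 + 11·R2.
R4 ← R4 − 4·R2.
R3 ← R3 / (-15/4).
R1 ← R1 − 1/4·R3.
R2 ← R2 + 5/4·R3.
R4 ← R4 + 10·R3.
R4 ← R4 / (17).
R1 ← R1 + 9/10·R4.
R2 ← R2 − 1·R4.
R3 ← R3 − 8/5·R4.
Reading off the reduced rows gives u = -1, v = -4, w = 4, s = 4.

u = -1, v = -4, w = 4, s = 4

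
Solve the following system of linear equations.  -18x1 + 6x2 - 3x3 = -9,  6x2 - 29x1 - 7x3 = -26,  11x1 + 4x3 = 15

no solution

Row-reduce:
R1 ← R1 / (-18).
R2 ← R2 + 29·R1.
R3 ← R3 − 11·R1.
R2 ← R2 / (-11/3).
R1 ← R1 + 1/3·R2.
R3 ← R3 − 11/3·R2.
Row 3 reduces to 0 = -2, a contradiction. The system is inconsistent.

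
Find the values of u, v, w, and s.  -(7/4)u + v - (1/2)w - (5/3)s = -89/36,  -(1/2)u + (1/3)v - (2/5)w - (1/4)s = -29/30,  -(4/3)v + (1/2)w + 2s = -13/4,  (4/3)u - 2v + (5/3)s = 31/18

u = 3, v = -1/4, w = -1/2, s = -5/3

Row-reduce the augmented matrix:
R1 ← R1 / (-7/4).
R2 ← R2 + 1/2·R1.
R4 ← R4 − 4/3·R1.
R2 ← R2 / (1/21).
R1 ← R1 + 4/7·R2.
R3 ← R3 + 4/3·R2.
R4 ← R4 + 26/21·R2.
R3 ← R3 / (-67/10).
R1 ← R1 + 14/5·R3.
R2 ← R2 + 27/5·R3.
R4 ← R4 + 106/15·R3.
R4 ← R4 / (-3029/1206).
R1 ← R1 − 37/201·R4.
R2 ← R2 + 527/268·R4.
R3 ← R3 + 250/201·R4.
Reading off the reduced rows gives u = 3, v = -1/4, w = -1/2, s = -5/3.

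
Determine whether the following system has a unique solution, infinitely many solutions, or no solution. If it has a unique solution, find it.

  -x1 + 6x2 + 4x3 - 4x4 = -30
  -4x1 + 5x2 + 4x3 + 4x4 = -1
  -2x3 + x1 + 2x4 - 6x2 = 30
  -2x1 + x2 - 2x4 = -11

Row-reduce the augmented matrix:
R1 ← R1 / (-1).
R2 ← R2 + 4·R1.
R3 ← R3 − 1·R1.
R4 ← R4 + 2·R1.
R2 ← R2 / (-19).
R1 ← R1 + 6·R2.
R4 ← R4 + 11·R2.
R3 ← R3 / (2).
R1 ← R1 + 4/19·R3.
R2 ← R2 − 12/19·R3.
R4 ← R4 + 20/19·R3.
R4 ← R4 / (-126/19).
R1 ← R1 + 48/19·R4.
R2 ← R2 + 8/19·R4.
R3 ← R3 + 1·R4.
Reading off the reduced rows gives x1 = 0, x2 = -5, x3 = 3, x4 = 3.

x1 = 0, x2 = -5, x3 = 3, x4 = 3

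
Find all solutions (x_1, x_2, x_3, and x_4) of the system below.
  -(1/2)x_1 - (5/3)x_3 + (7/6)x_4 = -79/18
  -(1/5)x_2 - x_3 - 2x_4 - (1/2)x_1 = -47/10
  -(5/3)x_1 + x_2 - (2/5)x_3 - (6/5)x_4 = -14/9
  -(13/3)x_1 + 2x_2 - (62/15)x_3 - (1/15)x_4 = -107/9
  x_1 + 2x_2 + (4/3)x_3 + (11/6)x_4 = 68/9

x_1 = 1/3, x_2 = 1, x_3 = 3, x_4 = 2/3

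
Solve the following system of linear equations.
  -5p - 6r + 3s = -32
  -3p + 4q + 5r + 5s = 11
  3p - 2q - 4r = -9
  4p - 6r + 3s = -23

Row-reduce the augmented matrix:
R1 ← R1 / (-5).
R2 ← R2 + 3·R1.
R3 ← R3 − 3·R1.
R4 ← R4 − 4·R1.
R2 ← R2 / (4).
R3 ← R3 + 2·R2.
R3 ← R3 / (-33/10).
R1 ← R1 − 6/5·R3.
R2 ← R2 − 43/20·R3.
R4 ← R4 + 54/5·R3.
R4 ← R4 / (-63/11).
R1 ← R1 − 7/11·R4.
R2 ← R2 − 199/66·R4.
R3 ← R3 + 34/33·R4.
Reading off the reduced rows gives p = 1, q = -4, r = 5, s = 1.

p = 1, q = -4, r = 5, s = 1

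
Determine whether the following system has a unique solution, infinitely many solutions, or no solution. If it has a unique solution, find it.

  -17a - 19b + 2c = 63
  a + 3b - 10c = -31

infinitely many solutions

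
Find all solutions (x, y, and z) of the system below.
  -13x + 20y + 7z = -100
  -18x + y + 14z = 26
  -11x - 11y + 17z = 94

x = -1, y = -6, z = 1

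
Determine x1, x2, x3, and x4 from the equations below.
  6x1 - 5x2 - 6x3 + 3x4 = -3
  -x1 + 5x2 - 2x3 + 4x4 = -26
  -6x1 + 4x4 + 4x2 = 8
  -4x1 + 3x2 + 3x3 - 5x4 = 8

Row-reduce the augmented matrix:
R1 ← R1 / (6).
R2 ← R2 + 1·R1.
R3 ← R3 + 6·R1.
R4 ← R4 + 4·R1.
R2 ← R2 / (25/6).
R1 ← R1 + 5/6·R2.
R3 ← R3 + 1·R2.
R4 ← R4 + 1/3·R2.
R3 ← R3 / (-168/25).
R1 ← R1 + 8/5·R3.
R2 ← R2 + 18/25·R3.
R4 ← R4 + 31/25·R3.
R4 ← R4 / (-347/84).
R1 ← R1 + 11/21·R4.
R2 ← R2 − 3/14·R4.
R3 ← R3 + 101/84·R4.
Reading off the reduced rows gives x1 = -6, x2 = -6, x3 = -1, x4 = -1.

x1 = -6, x2 = -6, x3 = -1, x4 = -1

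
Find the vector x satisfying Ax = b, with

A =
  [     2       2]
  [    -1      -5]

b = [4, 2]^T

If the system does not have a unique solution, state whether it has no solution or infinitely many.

x_1 = 3, x_2 = -1

From equation 2: x_1 = -2 − 5·x_2.
Substitute into equation 1 and solve: x_2 = -1.
Then x_1 = 3.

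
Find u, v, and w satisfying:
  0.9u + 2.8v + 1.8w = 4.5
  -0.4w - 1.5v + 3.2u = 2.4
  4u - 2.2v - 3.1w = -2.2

u = 1, v = 0, w = 2

Row-reduce the augmented matrix:
R1 ← R1 / (9/10).
R2 ← R2 − 16/5·R1.
R3 ← R3 − 4·R1.
R2 ← R2 / (-1031/90).
R1 ← R1 − 28/9·R2.
R3 ← R3 + 659/45·R2.
R3 ← R3 / (-24817/10310).
R1 ← R1 − 158/1031·R3.
R2 ← R2 − 612/1031·R3.
Reading off the reduced rows gives u = 1, v = 0, w = 2.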